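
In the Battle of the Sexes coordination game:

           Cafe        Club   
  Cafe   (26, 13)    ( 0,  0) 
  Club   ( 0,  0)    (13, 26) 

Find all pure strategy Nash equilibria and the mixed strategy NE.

Pure NE: (Cafe, Cafe) and (Club, Club); Mixed NE: p = 0.6667, q = 0.3333

Work:
Check pure NE:
(Cafe, Cafe): (26, 13) - no unilateral deviation beneficial
(Club, Club): (13, 26) - no unilateral deviation beneficial
Mixed NE: P1 plays Cafe with p = 0.6667, P2 plays Cafe with q = 0.3333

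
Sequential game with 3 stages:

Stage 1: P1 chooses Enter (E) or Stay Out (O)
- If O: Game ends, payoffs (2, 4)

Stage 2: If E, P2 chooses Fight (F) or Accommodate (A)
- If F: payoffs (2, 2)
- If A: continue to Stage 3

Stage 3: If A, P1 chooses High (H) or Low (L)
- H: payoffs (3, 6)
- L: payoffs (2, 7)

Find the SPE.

SPE: (E, A, H); Outcome (3, 6)

Work:
Stage 3: P1 chooses H (3 vs 2)
Stage 2: P2: F->2, A->6 (anticipating H). Choose A
Stage 1: P1: O->2, E->3 (anticipating A, H). Choose E
SPE path: E -> A -> H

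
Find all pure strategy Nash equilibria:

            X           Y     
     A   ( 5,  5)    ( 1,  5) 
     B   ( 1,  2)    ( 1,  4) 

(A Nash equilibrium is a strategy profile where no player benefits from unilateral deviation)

Nash equilibrium: (A, X), (A, Y), (B, Y)

Work:
Best responses:
  P1 vs X: payoffs [5, 1] → best response A (payoff 5)
  P1 vs Y: payoffs [1, 1] → best response A/B (payoff 1)
  P2 vs A: payoffs [5, 5] → best response X/Y (payoff 5)
  P2 vs B: payoffs [2, 4] → best response Y (payoff 4)
Mutual best responses: (A,X), (A,Y), (B,Y) → Nash equilibria.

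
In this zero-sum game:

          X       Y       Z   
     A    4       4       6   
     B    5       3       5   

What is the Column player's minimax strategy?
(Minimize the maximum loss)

Column should play Y, value = 4

Work:
Column player minimizes Row's maximum payoff:
Column X: max payoff to Row = 5
Column Y: max payoff to Row = 4
Column Z: max payoff to Row = 6
Minimum is 4, achieved by column Y.
Minimax strategy: Y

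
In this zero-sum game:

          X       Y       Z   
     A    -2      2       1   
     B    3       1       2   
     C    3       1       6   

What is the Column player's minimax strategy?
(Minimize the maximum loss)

Column should play Y, value = 2

Work:
Column player minimizes Row's maximum payoff:
Column X: max payoff to Row = 3
Column Y: max payoff to Row = 2
Column Z: max payoff to Row = 6
Minimum is 2, achieved by column Y.
Minimax strategy: Y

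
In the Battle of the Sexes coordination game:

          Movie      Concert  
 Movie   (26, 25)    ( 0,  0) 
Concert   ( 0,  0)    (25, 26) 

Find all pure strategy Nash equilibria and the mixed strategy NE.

Pure NE: (Movie, Movie) and (Concert, Concert); Mixed NE: p = 0.5098, q = 0.4902

Work:
Check pure NE:
(Movie, Movie): (26, 25) - no unilateral deviation beneficial
(Concert, Concert): (25, 26) - no unilateral deviation beneficial
Mixed NE: P1 plays Movie with p = 0.5098, P2 plays Movie with q = 0.4902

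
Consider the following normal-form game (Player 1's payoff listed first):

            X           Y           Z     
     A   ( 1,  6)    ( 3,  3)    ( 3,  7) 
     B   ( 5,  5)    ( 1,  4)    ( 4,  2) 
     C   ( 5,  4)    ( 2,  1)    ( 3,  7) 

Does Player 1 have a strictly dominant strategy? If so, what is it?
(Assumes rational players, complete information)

No strictly dominant strategy exists for Player 1

Work:
A strategy strictly dominates another if it gives a strictly higher payoff against every opponent action. Compare each pair of P1's strategies column-by-column:
  A vs B: [1 vs 5, 3 vs 1, 3 vs 4] → A does not strictly dominate B (column X: 1 ≤ 5)
  A vs C: [1 vs 5, 3 vs 2, 3 vs 3] → A does not strictly dominate C (column X: 1 ≤ 5)
  B vs A: [5 vs 1, 1 vs 3, 4 vs 3] → B does not strictly dominate A (column Y: 1 ≤ 3)
  B vs C: [5 vs 5, 1 vs 2, 4 vs 3] → B does not strictly dominate C (column X: 5 ≤ 5)
  C vs A: [5 vs 1, 2 vs 3, 3 vs 3] → C does not strictly dominate A (column Y: 2 ≤ 3)
  C vs B: [5 vs 5, 2 vs 1, 3 vs 4] → C does not strictly dominate B (column X: 5 ≤ 5)
No single strategy strictly dominates all others → no strictly dominant strategy.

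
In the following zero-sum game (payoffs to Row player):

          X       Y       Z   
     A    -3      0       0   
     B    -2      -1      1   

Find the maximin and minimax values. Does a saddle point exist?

Maximin = -2, Minimax = -2, Saddle: True

Work:
Row minimums: [-3, -2] → maximin = -2
Column maximums: [-2, 0, 1] → minimax = -2
Saddle point exists! Game value = -2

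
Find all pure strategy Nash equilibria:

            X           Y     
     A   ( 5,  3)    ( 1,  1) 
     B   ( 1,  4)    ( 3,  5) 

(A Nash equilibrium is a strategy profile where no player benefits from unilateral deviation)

Nash equilibrium: (A, X), (B, Y)

Work:
Best responses:
  P1 vs X: payoffs [5, 1] → best response A (payoff 5)
  P1 vs Y: payoffs [1, 3] → best response B (payoff 3)
  P2 vs A: payoffs [3, 1] → best response X (payoff 3)
  P2 vs B: payoffs [4, 5] → best response Y (payoff 5)
Mutual best responses: (A,X), (B,Y) → Nash equilibria.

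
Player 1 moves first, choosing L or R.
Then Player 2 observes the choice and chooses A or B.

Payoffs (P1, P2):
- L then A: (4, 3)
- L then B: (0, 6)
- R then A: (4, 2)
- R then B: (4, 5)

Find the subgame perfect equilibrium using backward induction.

P1 plays R, P2 plays B after L and B after R; Payoff (4, 5)

Work:
Backward induction:
After L: P2 chooses B → P1 gets 0
After R: P2 chooses B → P1 gets 4
P1 chooses R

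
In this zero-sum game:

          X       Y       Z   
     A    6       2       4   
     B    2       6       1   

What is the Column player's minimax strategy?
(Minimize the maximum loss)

Column should play Z, value = 4

Work:
Column player minimizes Row's maximum payoff:
Column X: max payoff to Row = 6
Column Y: max payoff to Row = 6
Column Z: max payoff to Row = 4
Minimum is 4, achieved by column Z.
Minimax strategy: Z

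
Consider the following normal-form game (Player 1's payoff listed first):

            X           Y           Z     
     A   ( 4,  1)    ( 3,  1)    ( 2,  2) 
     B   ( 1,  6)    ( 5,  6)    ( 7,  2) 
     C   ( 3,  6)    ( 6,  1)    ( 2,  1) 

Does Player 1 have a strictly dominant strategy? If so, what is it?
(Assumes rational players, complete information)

No strictly dominant strategy exists for Player 1

Work:
A strategy strictly dominates another if it gives a strictly higher payoff against every opponent action. Compare each pair of P1's strategies column-by-column:
  A vs B: [4 vs 1, 3 vs 5, 2 vs 7] → A does not strictly dominate B (column Y: 3 ≤ 5)
  A vs C: [4 vs 3, 3 vs 6, 2 vs 2] → A does not strictly dominate C (column Y: 3 ≤ 6)
  B vs A: [1 vs 4, 5 vs 3, 7 vs 2] → B does not strictly dominate A (column X: 1 ≤ 4)
  B vs C: [1 vs 3, 5 vs 6, 7 vs 2] → B does not strictly dominate C (column X: 1 ≤ 3)
  C vs A: [3 vs 4, 6 vs 3, 2 vs 2] → C does not strictly dominate A (column X: 3 ≤ 4)
  C vs B: [3 vs 1, 6 vs 5, 2 vs 7] → C does not strictly dominate B (column Z: 2 ≤ 7)
No single strategy strictly dominates all others → no strictly dominant strategy.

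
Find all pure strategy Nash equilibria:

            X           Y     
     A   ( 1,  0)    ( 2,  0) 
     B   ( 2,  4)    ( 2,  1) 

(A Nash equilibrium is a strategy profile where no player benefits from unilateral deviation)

Nash equilibrium: (A, Y), (B, X)

Work:
Best responses:
  P1 vs X: payoffs [1, 2] → best response B (payoff 2)
  P1 vs Y: payoffs [2, 2] → best response A/B (payoff 2)
  P2 vs A: payoffs [0, 0] → best response X/Y (payoff 0)
  P2 vs B: payoffs [4, 1] → best response X (payoff 4)
Mutual best responses: (A,Y), (B,X) → Nash equilibria.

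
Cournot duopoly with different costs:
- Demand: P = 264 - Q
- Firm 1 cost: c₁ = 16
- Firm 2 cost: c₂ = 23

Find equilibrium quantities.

q₁* = 85.0, q₂* = 78.0

Work:
Reaction: q₁ = (264 - 16 - q₂)/2
Reaction: q₂ = (264 - 23 - q₁)/2
Solve simultaneously:
q₁* = (264 - 2×16 + 23)/3 = 85.0
q₂* = (264 - 2×23 + 16)/3 = 78.0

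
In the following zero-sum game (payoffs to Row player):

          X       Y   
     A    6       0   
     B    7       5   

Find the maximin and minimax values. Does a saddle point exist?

Maximin = 5, Minimax = 5, Saddle: True

Work:
Row minimums: [0, 5] → maximin = 5
Column maximums: [7, 5] → minimax = 5
Saddle point exists! Game value = 5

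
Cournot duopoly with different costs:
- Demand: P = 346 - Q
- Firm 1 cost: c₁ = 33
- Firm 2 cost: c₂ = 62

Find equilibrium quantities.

q₁* = 114.0, q₂* = 85.0

Work:
Reaction: q₁ = (346 - 33 - q₂)/2
Reaction: q₂ = (346 - 62 - q₁)/2
Solve simultaneously:
q₁* = (346 - 2×33 + 62)/3 = 114.0
q₂* = (346 - 2×62 + 33)/3 = 85.0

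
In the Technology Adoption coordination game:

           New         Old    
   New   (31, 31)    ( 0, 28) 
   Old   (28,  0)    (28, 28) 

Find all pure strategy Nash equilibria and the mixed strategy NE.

Pure NE: (New, New) and (Old, Old); Mixed NE: p = 0.9032, q = 0.9032

Work:
Check pure NE:
(New, New): (31, 31) - no unilateral deviation beneficial
(Old, Old): (28, 28) - no unilateral deviation beneficial
Mixed NE: P1 plays New with p = 0.9032, P2 plays New with q = 0.9032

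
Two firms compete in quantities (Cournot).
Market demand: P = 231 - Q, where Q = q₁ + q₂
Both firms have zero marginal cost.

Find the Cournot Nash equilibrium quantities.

q₁* = q₂* = 77.0; P* = 77.0

Work:
Profit: π_i = P·q_i = (a - q_i - q_j)·q_i
FOC: ∂π_i/∂q_i = a - 2q_i - q_j = 0
Reaction function: q_i = (231 - q_j)/2
Symmetry: q* = 231/3 = 77.0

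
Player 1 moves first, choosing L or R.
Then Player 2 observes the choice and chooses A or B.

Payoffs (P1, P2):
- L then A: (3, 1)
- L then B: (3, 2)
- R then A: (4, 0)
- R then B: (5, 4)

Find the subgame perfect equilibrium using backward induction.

P1 plays R, P2 plays B after L and B after R; Payoff (5, 4)

Work:
Backward induction:
After L: P2 chooses B → P1 gets 3
After R: P2 chooses B → P1 gets 5
P1 chooses R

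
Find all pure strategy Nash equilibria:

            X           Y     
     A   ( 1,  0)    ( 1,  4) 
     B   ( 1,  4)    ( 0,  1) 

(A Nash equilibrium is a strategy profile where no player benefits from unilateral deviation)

Nash equilibrium: (A, Y), (B, X)

Work:
Best responses:
  P1 vs X: payoffs [1, 1] → best response A/B (payoff 1)
  P1 vs Y: payoffs [1, 0] → best response A (payoff 1)
  P2 vs A: payoffs [0, 4] → best response Y (payoff 4)
  P2 vs B: payoffs [4, 1] → best response X (payoff 4)
Mutual best responses: (A,Y), (B,X) → Nash equilibria.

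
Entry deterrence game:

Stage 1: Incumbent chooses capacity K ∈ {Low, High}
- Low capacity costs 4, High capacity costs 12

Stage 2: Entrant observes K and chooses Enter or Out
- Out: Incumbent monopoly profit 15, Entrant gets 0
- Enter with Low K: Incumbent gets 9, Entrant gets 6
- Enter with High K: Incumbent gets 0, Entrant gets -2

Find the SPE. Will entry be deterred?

SPE: (Low, Enter|Low, Out|High); Entry not deterred. Incumbent net profit = 5, Entrant gets 6

Work:
After Low K: Entrant enters (6 > 0)
After High K: Entrant stays out (-2 < 0)
Incumbent: Low → 9−4=5, High → 15−12=3
Incumbent chooses Low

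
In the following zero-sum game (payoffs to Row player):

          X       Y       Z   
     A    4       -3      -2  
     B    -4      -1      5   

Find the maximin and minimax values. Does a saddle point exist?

Maximin = -3, Minimax = -1, Saddle: False

Work:
Row minimums: [-3, -4] → maximin = -3
Column maximums: [4, -1, 5] → minimax = -1
No saddle point (maximin ≠ minimax). Mixed strategy needed.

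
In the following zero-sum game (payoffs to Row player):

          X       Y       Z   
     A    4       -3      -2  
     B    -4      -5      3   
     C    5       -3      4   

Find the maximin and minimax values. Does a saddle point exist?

Maximin = -3, Minimax = -3, Saddle: True

Work:
Row minimums: [-3, -5, -3] → maximin = -3
Column maximums: [5, -3, 4] → minimax = -3
Saddle point exists! Game value = -3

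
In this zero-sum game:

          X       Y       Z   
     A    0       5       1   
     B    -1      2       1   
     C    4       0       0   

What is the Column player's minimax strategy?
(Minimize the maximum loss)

Column should play Z, value = 1

Work:
Column player minimizes Row's maximum payoff:
Column X: max payoff to Row = 4
Column Y: max payoff to Row = 5
Column Z: max payoff to Row = 1
Minimum is 1, achieved by column Z.
Minimax strategy: Z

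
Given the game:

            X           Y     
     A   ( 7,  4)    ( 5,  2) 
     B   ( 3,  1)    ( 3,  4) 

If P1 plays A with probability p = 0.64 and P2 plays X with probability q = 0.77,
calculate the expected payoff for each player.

E[P1] = 5.2656, E[P2] = 2.874

Work:
E[P1] = p·q·π₁(A,X) + p·(1-q)·π₁(A,Y) + (1-p)·q·π₁(B,X) + (1-p)·(1-q)·π₁(B,Y)
= 0.64·0.77·7 + 0.64·0.23·5 + 0.36·0.77·3 + 0.36·0.23·3
= 5.2656

E[P2] = 2.874 (similar calculation)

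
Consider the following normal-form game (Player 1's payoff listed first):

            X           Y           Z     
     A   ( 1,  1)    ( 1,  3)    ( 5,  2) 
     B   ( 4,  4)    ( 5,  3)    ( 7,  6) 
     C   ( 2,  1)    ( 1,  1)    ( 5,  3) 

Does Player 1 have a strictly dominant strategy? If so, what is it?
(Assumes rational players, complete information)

Yes, Player 1's strictly dominant strategy is B

Work:
A strategy strictly dominates another if it gives a strictly higher payoff against every opponent action. Compare each pair of P1's strategies column-by-column:
  A vs B: [1 vs 4, 1 vs 5, 5 vs 7] → A does not strictly dominate B (column X: 1 ≤ 4)
  A vs C: [1 vs 2, 1 vs 1, 5 vs 5] → A does not strictly dominate C (column X: 1 ≤ 2)
  B vs A: [4 vs 1, 5 vs 1, 7 vs 5] → B strictly dominates A
  B vs C: [4 vs 2, 5 vs 1, 7 vs 5] → B strictly dominates C
  C vs A: [2 vs 1, 1 vs 1, 5 vs 5] → C does not strictly dominate A (column Y: 1 ≤ 1)
  C vs B: [2 vs 4, 1 vs 5, 5 vs 7] → C does not strictly dominate B (column X: 2 ≤ 4)
B strictly dominates every other strategy → strictly dominant.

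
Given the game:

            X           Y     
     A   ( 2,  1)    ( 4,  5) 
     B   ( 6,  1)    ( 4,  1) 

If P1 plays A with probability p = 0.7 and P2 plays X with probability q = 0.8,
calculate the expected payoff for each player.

E[P1] = 3.36, E[P2] = 1.56

Work:
E[P1] = p·q·π₁(A,X) + p·(1-q)·π₁(A,Y) + (1-p)·q·π₁(B,X) + (1-p)·(1-q)·π₁(B,Y)
= 0.7·0.8·2 + 0.7·0.2·4 + 0.3·0.8·6 + 0.3·0.2·4
= 3.36

E[P2] = 1.56 (similar calculation)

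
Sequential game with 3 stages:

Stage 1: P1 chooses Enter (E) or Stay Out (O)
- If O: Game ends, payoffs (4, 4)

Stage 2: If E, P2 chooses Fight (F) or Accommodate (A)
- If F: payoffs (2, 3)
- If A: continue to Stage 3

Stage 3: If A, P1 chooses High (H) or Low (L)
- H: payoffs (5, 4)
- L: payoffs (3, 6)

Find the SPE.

SPE: (E, A, H); Outcome (5, 4)

Work:
Stage 3: P1 chooses H (5 vs 3)
Stage 2: P2: F->3, A->4 (anticipating H). Choose A
Stage 1: P1: O->4, E->5 (anticipating A, H). Choose E
SPE path: E -> A -> H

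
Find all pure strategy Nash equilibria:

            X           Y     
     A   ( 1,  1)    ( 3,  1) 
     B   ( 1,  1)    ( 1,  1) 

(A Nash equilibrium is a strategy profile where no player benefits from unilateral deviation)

Nash equilibrium: (A, X), (A, Y), (B, X)

Work:
Best responses:
  P1 vs X: payoffs [1, 1] → best response A/B (payoff 1)
  P1 vs Y: payoffs [3, 1] → best response A (payoff 3)
  P2 vs A: payoffs [1, 1] → best response X/Y (payoff 1)
  P2 vs B: payoffs [1, 1] → best response X/Y (payoff 1)
Mutual best responses: (A,X), (A,Y), (B,X) → Nash equilibria.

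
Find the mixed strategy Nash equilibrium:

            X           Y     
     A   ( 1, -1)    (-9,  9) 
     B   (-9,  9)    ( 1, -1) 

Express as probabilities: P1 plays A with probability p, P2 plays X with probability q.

p = 0.5, q = 0.5

Work:
Find probabilities that make opponent indifferent:
P2 chooses q to make P1 indifferent between A and B
P1 chooses p to make P2 indifferent between X and Y
Mixed NE: P1 plays (A: 0.5, B: 0.5), P2 plays (X: 0.5, Y: 0.5)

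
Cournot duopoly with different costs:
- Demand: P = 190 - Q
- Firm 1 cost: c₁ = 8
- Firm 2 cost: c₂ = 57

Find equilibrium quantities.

q₁* = 77.0, q₂* = 28.0

Work:
Reaction: q₁ = (190 - 8 - q₂)/2
Reaction: q₂ = (190 - 57 - q₁)/2
Solve simultaneously:
q₁* = (190 - 2×8 + 57)/3 = 77.0
q₂* = (190 - 2×57 + 8)/3 = 28.0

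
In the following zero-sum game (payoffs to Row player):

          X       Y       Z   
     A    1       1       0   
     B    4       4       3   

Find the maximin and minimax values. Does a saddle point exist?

Maximin = 3, Minimax = 3, Saddle: True

Work:
Row minimums: [0, 3] → maximin = 3
Column maximums: [4, 4, 3] → minimax = 3
Saddle point exists! Game value = 3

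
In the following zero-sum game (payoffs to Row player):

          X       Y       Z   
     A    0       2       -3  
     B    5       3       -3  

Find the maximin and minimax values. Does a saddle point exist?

Maximin = -3, Minimax = -3, Saddle: True

Work:
Row minimums: [-3, -3] → maximin = -3
Column maximums: [5, 3, -3] → minimax = -3
Saddle point exists! Game value = -3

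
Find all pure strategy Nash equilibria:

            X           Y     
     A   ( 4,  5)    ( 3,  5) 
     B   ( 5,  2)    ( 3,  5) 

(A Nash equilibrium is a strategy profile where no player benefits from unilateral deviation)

Nash equilibrium: (A, Y), (B, Y)

Work:
Best responses:
  P1 vs X: payoffs [4, 5] → best response B (payoff 5)
  P1 vs Y: payoffs [3, 3] → best response A/B (payoff 3)
  P2 vs A: payoffs [5, 5] → best response X/Y (payoff 5)
  P2 vs B: payoffs [2, 5] → best response Y (payoff 5)
Mutual best responses: (A,Y), (B,Y) → Nash equilibria.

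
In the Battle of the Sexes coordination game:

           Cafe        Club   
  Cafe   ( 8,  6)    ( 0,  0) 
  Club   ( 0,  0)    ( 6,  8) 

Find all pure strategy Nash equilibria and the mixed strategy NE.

Pure NE: (Cafe, Cafe) and (Club, Club); Mixed NE: p = 0.5714, q = 0.4286

Work:
Check pure NE:
(Cafe, Cafe): (8, 6) - no unilateral deviation beneficial
(Club, Club): (6, 8) - no unilateral deviation beneficial
Mixed NE: P1 plays Cafe with p = 0.5714, P2 plays Cafe with q = 0.4286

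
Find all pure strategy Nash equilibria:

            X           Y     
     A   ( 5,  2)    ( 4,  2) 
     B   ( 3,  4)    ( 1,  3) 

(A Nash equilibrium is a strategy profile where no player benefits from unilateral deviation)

Nash equilibrium: (A, X), (A, Y)

Work:
Best responses:
  P1 vs X: payoffs [5, 3] → best response A (payoff 5)
  P1 vs Y: payoffs [4, 1] → best response A (payoff 4)
  P2 vs A: payoffs [2, 2] → best response X/Y (payoff 2)
  P2 vs B: payoffs [4, 3] → best response X (payoff 4)
Mutual best responses: (A,X), (A,Y) → Nash equilibria.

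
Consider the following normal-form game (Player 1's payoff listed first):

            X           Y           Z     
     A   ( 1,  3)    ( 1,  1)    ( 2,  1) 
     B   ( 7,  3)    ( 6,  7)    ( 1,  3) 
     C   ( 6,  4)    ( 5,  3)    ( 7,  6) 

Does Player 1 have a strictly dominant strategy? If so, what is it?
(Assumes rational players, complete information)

No strictly dominant strategy exists for Player 1

Work:
A strategy strictly dominates another if it gives a strictly higher payoff against every opponent action. Compare each pair of P1's strategies column-by-column:
  A vs B: [1 vs 7, 1 vs 6, 2 vs 1] → A does not strictly dominate B (column X: 1 ≤ 7)
  A vs C: [1 vs 6, 1 vs 5, 2 vs 7] → A does not strictly dominate C (column X: 1 ≤ 6)
  B vs A: [7 vs 1, 6 vs 1, 1 vs 2] → B does not strictly dominate A (column Z: 1 ≤ 2)
  B vs C: [7 vs 6, 6 vs 5, 1 vs 7] → B does not strictly dominate C (column Z: 1 ≤ 7)
  C vs A: [6 vs 1, 5 vs 1, 7 vs 2] → C strictly dominates A
  C vs B: [6 vs 7, 5 vs 6, 7 vs 1] → C does not strictly dominate B (column X: 6 ≤ 7)
No single strategy strictly dominates all others → no strictly dominant strategy.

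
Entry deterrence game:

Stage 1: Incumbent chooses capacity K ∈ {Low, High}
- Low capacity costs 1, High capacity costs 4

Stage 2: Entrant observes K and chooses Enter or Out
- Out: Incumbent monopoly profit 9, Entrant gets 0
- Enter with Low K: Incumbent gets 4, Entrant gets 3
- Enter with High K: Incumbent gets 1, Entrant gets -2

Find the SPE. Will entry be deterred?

SPE: (High, Enter|Low, Out|High); Entry deterred. Incumbent net profit = 5

Work:
After Low K: Entrant enters (3 > 0)
After High K: Entrant stays out (-2 < 0)
Incumbent: Low → 4−1=3, High → 9−4=5
Incumbent chooses High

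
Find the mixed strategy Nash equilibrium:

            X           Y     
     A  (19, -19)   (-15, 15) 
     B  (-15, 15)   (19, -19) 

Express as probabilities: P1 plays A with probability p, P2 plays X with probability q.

p = 0.5, q = 0.5

Work:
Find probabilities that make opponent indifferent:
P2 chooses q to make P1 indifferent between A and B
P1 chooses p to make P2 indifferent between X and Y
Mixed NE: P1 plays (A: 0.5, B: 0.5), P2 plays (X: 0.5, Y: 0.5)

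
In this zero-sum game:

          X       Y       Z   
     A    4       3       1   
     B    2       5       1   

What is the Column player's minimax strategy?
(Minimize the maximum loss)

Column should play Z, value = 1

Work:
Column player minimizes Row's maximum payoff:
Column X: max payoff to Row = 4
Column Y: max payoff to Row = 5
Column Z: max payoff to Row = 1
Minimum is 1, achieved by column Z.
Minimax strategy: Z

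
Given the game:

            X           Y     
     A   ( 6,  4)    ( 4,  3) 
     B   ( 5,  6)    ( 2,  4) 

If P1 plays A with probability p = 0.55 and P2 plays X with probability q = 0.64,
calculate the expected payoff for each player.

E[P1] = 4.668, E[P2] = 4.378

Work:
E[P1] = p·q·π₁(A,X) + p·(1-q)·π₁(A,Y) + (1-p)·q·π₁(B,X) + (1-p)·(1-q)·π₁(B,Y)
= 0.55·0.64·6 + 0.55·0.36·4 + 0.45·0.64·5 + 0.45·0.36·2
= 4.668

E[P2] = 4.378 (similar calculation)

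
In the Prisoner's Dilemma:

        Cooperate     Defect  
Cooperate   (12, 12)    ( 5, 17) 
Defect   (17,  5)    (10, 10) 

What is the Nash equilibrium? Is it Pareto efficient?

(Defect, Defect) is NE; not Pareto efficient

Work:
Defect dominates Cooperate for both players:
If P2 cooperates: Defect (17) > Cooperate (12)
If P2 defects: Defect (10) > Cooperate (5)
NE: (Defect, Defect) with payoff (10, 10)
But (Cooperate, Cooperate) = (12, 12) Pareto dominates (10, 10)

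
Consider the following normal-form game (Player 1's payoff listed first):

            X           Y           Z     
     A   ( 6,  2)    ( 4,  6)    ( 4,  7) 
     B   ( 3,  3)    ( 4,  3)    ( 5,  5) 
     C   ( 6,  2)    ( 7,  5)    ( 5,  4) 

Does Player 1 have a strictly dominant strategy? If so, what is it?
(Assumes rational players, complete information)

No strictly dominant strategy exists for Player 1

Work:
A strategy strictly dominates another if it gives a strictly higher payoff against every opponent action. Compare each pair of P1's strategies column-by-column:
  A vs B: [6 vs 3, 4 vs 4, 4 vs 5] → A does not strictly dominate B (column Y: 4 ≤ 4)
  A vs C: [6 vs 6, 4 vs 7, 4 vs 5] → A does not strictly dominate C (column X: 6 ≤ 6)
  B vs A: [3 vs 6, 4 vs 4, 5 vs 4] → B does not strictly dominate A (column X: 3 ≤ 6)
  B vs C: [3 vs 6, 4 vs 7, 5 vs 5] → B does not strictly dominate C (column X: 3 ≤ 6)
  C vs A: [6 vs 6, 7 vs 4, 5 vs 4] → C does not strictly dominate A (column X: 6 ≤ 6)
  C vs B: [6 vs 3, 7 vs 4, 5 vs 5] → C does not strictly dominate B (column Z: 5 ≤ 5)
No single strategy strictly dominates all others → no strictly dominant strategy.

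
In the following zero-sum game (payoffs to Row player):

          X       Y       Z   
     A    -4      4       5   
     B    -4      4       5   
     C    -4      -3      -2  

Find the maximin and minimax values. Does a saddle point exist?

Maximin = -4, Minimax = -4, Saddle: True

Work:
Row minimums: [-4, -4, -4] → maximin = -4
Column maximums: [-4, 4, 5] → minimax = -4
Saddle point exists! Game value = -4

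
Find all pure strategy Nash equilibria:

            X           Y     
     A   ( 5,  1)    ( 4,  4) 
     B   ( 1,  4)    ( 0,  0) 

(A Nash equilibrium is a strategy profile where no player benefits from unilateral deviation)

Nash equilibrium: (A, Y)

Work:
Best responses:
  P1 vs X: payoffs [5, 1] → best response A (payoff 5)
  P1 vs Y: payoffs [4, 0] → best response A (payoff 4)
  P2 vs A: payoffs [1, 4] → best response Y (payoff 4)
  P2 vs B: payoffs [4, 0] → best response X (payoff 4)
Mutual best responses: (A,Y) → Nash equilibria.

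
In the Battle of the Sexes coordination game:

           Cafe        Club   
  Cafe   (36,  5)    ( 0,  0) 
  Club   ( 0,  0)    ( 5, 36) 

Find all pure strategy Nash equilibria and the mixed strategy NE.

Pure NE: (Cafe, Cafe) and (Club, Club); Mixed NE: p = 0.878, q = 0.122

Work:
Check pure NE:
(Cafe, Cafe): (36, 5) - no unilateral deviation beneficial
(Club, Club): (5, 36) - no unilateral deviation beneficial
Mixed NE: P1 plays Cafe with p = 0.878, P2 plays Cafe with q = 0.122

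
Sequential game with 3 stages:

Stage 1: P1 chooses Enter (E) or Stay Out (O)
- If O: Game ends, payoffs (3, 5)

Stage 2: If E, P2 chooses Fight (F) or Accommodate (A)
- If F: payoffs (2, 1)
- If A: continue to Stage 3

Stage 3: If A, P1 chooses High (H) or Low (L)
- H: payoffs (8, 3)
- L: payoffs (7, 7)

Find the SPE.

SPE: (E, A, H); Outcome (8, 3)

Work:
Stage 3: P1 chooses H (8 vs 7)
Stage 2: P2: F->1, A->3 (anticipating H). Choose A
Stage 1: P1: O->3, E->8 (anticipating A, H). Choose E
SPE path: E -> A -> H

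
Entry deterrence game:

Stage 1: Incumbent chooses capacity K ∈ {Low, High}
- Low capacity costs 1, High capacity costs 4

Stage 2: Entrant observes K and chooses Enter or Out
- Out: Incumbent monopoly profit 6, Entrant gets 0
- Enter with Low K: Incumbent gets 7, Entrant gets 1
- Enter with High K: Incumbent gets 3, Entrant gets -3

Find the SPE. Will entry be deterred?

SPE: (Low, Enter|Low, Out|High); Entry not deterred. Incumbent net profit = 6, Entrant gets 1

Work:
After Low K: Entrant enters (1 > 0)
After High K: Entrant stays out (-3 < 0)
Incumbent: Low → 7−1=6, High → 6−4=2
Incumbent chooses Low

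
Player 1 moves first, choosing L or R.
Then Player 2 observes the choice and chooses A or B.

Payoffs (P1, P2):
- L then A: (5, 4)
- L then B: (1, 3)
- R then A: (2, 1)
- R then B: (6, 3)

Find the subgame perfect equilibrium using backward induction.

P1 plays R, P2 plays A after L and B after R; Payoff (6, 3)

Work:
Backward induction:
After L: P2 chooses A → P1 gets 5
After R: P2 chooses B → P1 gets 6
P1 chooses R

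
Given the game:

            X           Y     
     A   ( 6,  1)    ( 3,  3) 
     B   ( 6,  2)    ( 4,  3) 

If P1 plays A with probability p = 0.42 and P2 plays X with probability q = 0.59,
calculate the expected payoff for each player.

E[P1] = 5.0078, E[P2] = 2.1622

Work:
E[P1] = p·q·π₁(A,X) + p·(1-q)·π₁(A,Y) + (1-p)·q·π₁(B,X) + (1-p)·(1-q)·π₁(B,Y)
= 0.42·0.59·6 + 0.42·0.41·3 + 0.58·0.59·6 + 0.58·0.41·4
= 5.0078

E[P2] = 2.1622 (similar calculation)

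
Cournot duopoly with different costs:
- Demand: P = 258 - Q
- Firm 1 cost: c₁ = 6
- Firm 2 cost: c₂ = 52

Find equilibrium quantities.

q₁* = 99.33, q₂* = 53.33

Work:
Reaction: q₁ = (258 - 6 - q₂)/2
Reaction: q₂ = (258 - 52 - q₁)/2
Solve simultaneously:
q₁* = (258 - 2×6 + 52)/3 = 99.33
q₂* = (258 - 2×52 + 6)/3 = 53.33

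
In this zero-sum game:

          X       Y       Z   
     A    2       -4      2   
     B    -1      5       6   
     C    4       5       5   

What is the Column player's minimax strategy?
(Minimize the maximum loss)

Column should play X, value = 4

Work:
Column player minimizes Row's maximum payoff:
Column X: max payoff to Row = 4
Column Y: max payoff to Row = 5
Column Z: max payoff to Row = 6
Minimum is 4, achieved by column X.
Minimax strategy: X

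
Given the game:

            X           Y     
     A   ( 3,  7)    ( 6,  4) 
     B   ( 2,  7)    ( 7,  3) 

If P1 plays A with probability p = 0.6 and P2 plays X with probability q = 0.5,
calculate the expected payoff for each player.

E[P1] = 4.5, E[P2] = 5.3

Work:
E[P1] = p·q·π₁(A,X) + p·(1-q)·π₁(A,Y) + (1-p)·q·π₁(B,X) + (1-p)·(1-q)·π₁(B,Y)
= 0.6·0.5·3 + 0.6·0.5·6 + 0.4·0.5·2 + 0.4·0.5·7
= 4.5

E[P2] = 5.3 (similar calculation)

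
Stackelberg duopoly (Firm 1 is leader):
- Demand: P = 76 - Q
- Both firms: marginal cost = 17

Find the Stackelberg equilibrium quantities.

q₁* (leader) = 29.5, q₂* (follower) = 14.75

Work:
Follower's reaction: q₂ = (a - c - q₁)/2
Leader substitutes: π₁ = q₁·(a - q₁ - (a-c-q₁)/2 - c)
FOC: q₁* = (76 - 17)/2 = 29.50
Then: q₂* = (76 - 17 - 29.5)/2 = 14.75
Leader has first-mover advantage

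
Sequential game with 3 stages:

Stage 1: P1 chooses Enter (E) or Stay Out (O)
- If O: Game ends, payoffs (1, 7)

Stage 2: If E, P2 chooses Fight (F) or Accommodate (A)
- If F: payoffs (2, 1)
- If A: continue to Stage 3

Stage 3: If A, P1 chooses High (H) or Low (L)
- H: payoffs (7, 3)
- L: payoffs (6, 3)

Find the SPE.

SPE: (E, A, H); Outcome (7, 3)

Work:
Stage 3: P1 chooses H (7 vs 6)
Stage 2: P2: F->1, A->3 (anticipating H). Choose A
Stage 1: P1: O->1, E->7 (anticipating A, H). Choose E
SPE path: E -> A -> H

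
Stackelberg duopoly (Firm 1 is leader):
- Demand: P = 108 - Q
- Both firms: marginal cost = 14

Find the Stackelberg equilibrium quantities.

q₁* (leader) = 47.0, q₂* (follower) = 23.5

Work:
Follower's reaction: q₂ = (a - c - q₁)/2
Leader substitutes: π₁ = q₁·(a - q₁ - (a-c-q₁)/2 - c)
FOC: q₁* = (108 - 14)/2 = 47.00
Then: q₂* = (108 - 14 - 47.0)/2 = 23.50
Leader has first-mover advantage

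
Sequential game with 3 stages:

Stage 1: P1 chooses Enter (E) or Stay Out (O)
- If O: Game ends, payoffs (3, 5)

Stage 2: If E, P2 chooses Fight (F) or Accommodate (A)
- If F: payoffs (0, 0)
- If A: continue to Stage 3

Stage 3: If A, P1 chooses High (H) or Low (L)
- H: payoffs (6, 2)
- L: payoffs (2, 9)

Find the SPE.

SPE: (E, A, H); Outcome (6, 2)

Work:
Stage 3: P1 chooses H (6 vs 2)
Stage 2: P2: F->0, A->2 (anticipating H). Choose A
Stage 1: P1: O->3, E->6 (anticipating A, H). Choose E
SPE path: E -> A -> H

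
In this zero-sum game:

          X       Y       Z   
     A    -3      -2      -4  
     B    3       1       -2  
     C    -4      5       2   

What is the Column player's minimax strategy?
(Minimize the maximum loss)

Column should play Z, value = 2

Work:
Column player minimizes Row's maximum payoff:
Column X: max payoff to Row = 3
Column Y: max payoff to Row = 5
Column Z: max payoff to Row = 2
Minimum is 2, achieved by column Z.
Minimax strategy: Z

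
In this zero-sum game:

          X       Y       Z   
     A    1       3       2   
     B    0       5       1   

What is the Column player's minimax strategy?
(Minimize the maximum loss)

Column should play X, value = 1

Work:
Column player minimizes Row's maximum payoff:
Column X: max payoff to Row = 1
Column Y: max payoff to Row = 5
Column Z: max payoff to Row = 2
Minimum is 1, achieved by column X.
Minimax strategy: X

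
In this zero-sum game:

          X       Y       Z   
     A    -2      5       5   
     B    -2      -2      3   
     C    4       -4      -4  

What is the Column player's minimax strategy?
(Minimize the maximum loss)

Column should play X, value = 4

Work:
Column player minimizes Row's maximum payoff:
Column X: max payoff to Row = 4
Column Y: max payoff to Row = 5
Column Z: max payoff to Row = 5
Minimum is 4, achieved by column X.
Minimax strategy: X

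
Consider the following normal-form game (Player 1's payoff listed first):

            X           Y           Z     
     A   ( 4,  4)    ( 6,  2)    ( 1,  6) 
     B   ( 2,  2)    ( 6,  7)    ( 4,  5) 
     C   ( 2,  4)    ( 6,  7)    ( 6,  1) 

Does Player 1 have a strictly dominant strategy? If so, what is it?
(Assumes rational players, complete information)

No strictly dominant strategy exists for Player 1

Work:
A strategy strictly dominates another if it gives a strictly higher payoff against every opponent action. Compare each pair of P1's strategies column-by-column:
  A vs B: [4 vs 2, 6 vs 6, 1 vs 4] → A does not strictly dominate B (column Y: 6 ≤ 6)
  A vs C: [4 vs 2, 6 vs 6, 1 vs 6] → A does not strictly dominate C (column Y: 6 ≤ 6)
  B vs A: [2 vs 4, 6 vs 6, 4 vs 1] → B does not strictly dominate A (column X: 2 ≤ 4)
  B vs C: [2 vs 2, 6 vs 6, 4 vs 6] → B does not strictly dominate C (column X: 2 ≤ 2)
  C vs A: [2 vs 4, 6 vs 6, 6 vs 1] → C does not strictly dominate A (column X: 2 ≤ 4)
  C vs B: [2 vs 2, 6 vs 6, 6 vs 4] → C does not strictly dominate B (column X: 2 ≤ 2)
No single strategy strictly dominates all others → no strictly dominant strategy.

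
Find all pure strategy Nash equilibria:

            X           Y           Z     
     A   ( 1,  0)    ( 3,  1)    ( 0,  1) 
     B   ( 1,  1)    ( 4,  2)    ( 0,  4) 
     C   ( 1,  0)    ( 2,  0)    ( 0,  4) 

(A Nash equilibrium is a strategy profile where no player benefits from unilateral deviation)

Nash equilibrium: (A, Z), (B, Z), (C, Z)

Work:
Best responses:
  P1 vs X: payoffs [1, 1, 1] → best response A/B/C (payoff 1)
  P1 vs Y: payoffs [3, 4, 2] → best response B (payoff 4)
  P1 vs Z: payoffs [0, 0, 0] → best response A/B/C (payoff 0)
  P2 vs A: payoffs [0, 1, 1] → best response Y/Z (payoff 1)
  P2 vs B: payoffs [1, 2, 4] → best response Z (payoff 4)
  P2 vs C: payoffs [0, 0, 4] → best response Z (payoff 4)
Mutual best responses: (A,Z), (B,Z), (C,Z) → Nash equilibria.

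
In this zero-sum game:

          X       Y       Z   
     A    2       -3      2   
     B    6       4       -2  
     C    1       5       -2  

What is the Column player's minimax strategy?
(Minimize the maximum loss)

Column should play Z, value = 2

Work:
Column player minimizes Row's maximum payoff:
Column X: max payoff to Row = 6
Column Y: max payoff to Row = 5
Column Z: max payoff to Row = 2
Minimum is 2, achieved by column Z.
Minimax strategy: Z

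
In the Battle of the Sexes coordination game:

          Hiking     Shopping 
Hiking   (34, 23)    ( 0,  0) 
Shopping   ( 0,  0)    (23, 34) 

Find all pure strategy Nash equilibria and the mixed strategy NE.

Pure NE: (Hiking, Hiking) and (Shopping, Shopping); Mixed NE: p = 0.5965, q = 0.4035

Work:
Check pure NE:
(Hiking, Hiking): (34, 23) - no unilateral deviation beneficial
(Shopping, Shopping): (23, 34) - no unilateral deviation beneficial
Mixed NE: P1 plays Hiking with p = 0.5965, P2 plays Hiking with q = 0.4035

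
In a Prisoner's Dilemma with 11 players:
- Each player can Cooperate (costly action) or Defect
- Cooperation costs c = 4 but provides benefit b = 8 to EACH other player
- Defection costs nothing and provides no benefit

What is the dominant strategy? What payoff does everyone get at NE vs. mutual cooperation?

Dominant: Defect; NE payoff = 0; Coop payoff = 76

Work:
Defect dominates (saves cost c = 4, benefit to others is external)
NE: All defect → everyone gets 0
If all cooperate: each receives (10)×8 - 4 = 76
Social dilemma: 76 > 0 but NE gives 0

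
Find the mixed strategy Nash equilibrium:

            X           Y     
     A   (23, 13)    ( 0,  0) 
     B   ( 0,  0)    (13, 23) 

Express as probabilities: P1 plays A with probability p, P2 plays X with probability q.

p = 0.6389, q = 0.3611

Work:
Find probabilities that make opponent indifferent:
P2 chooses q to make P1 indifferent between A and B
P1 chooses p to make P2 indifferent between X and Y
Mixed NE: P1 plays (A: 0.6389, B: 0.3611), P2 plays (X: 0.3611, Y: 0.6389)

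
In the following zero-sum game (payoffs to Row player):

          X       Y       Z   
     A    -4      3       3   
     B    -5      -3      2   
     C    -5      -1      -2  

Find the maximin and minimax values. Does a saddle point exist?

Maximin = -4, Minimax = -4, Saddle: True

Work:
Row minimums: [-4, -5, -5] → maximin = -4
Column maximums: [-4, 3, 3] → minimax = -4
Saddle point exists! Game value = -4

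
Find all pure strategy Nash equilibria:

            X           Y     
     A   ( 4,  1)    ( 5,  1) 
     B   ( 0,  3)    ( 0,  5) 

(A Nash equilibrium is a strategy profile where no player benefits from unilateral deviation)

Nash equilibrium: (A, X), (A, Y)

Work:
Best responses:
  P1 vs X: payoffs [4, 0] → best response A (payoff 4)
  P1 vs Y: payoffs [5, 0] → best response A (payoff 5)
  P2 vs A: payoffs [1, 1] → best response X/Y (payoff 1)
  P2 vs B: payoffs [3, 5] → best response Y (payoff 5)
Mutual best responses: (A,X), (A,Y) → Nash equilibria.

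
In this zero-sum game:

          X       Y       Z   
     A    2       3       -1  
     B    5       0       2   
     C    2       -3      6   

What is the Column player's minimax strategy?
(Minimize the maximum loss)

Column should play Y, value = 3

Work:
Column player minimizes Row's maximum payoff:
Column X: max payoff to Row = 5
Column Y: max payoff to Row = 3
Column Z: max payoff to Row = 6
Minimum is 3, achieved by column Y.
Minimax strategy: Y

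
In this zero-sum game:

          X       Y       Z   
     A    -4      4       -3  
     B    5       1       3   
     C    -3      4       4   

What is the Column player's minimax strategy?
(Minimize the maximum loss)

Column should play Y or Z (all achieve the minimum), value = 4

Work:
Column player minimizes Row's maximum payoff:
Column X: max payoff to Row = 5
Column Y: max payoff to Row = 4
Column Z: max payoff to Row = 4
Minimum is 4, achieved by columns Y, Z (tied).
Each of Y or Z is a minimax strategy.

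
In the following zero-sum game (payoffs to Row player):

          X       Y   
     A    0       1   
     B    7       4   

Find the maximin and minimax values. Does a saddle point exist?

Maximin = 4, Minimax = 4, Saddle: True

Work:
Row minimums: [0, 4] → maximin = 4
Column maximums: [7, 4] → minimax = 4
Saddle point exists! Game value = 4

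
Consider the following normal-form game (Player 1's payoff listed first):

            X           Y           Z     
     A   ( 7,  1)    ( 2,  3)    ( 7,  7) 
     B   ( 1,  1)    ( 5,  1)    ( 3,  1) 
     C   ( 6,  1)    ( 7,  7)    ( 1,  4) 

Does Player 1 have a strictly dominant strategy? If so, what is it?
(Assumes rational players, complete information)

No strictly dominant strategy exists for Player 1

Work:
A strategy strictly dominates another if it gives a strictly higher payoff against every opponent action. Compare each pair of P1's strategies column-by-column:
  A vs B: [7 vs 1, 2 vs 5, 7 vs 3] → A does not strictly dominate B (column Y: 2 ≤ 5)
  A vs C: [7 vs 6, 2 vs 7, 7 vs 1] → A does not strictly dominate C (column Y: 2 ≤ 7)
  B vs A: [1 vs 7, 5 vs 2, 3 vs 7] → B does not strictly dominate A (column X: 1 ≤ 7)
  B vs C: [1 vs 6, 5 vs 7, 3 vs 1] → B does not strictly dominate C (column X: 1 ≤ 6)
  C vs A: [6 vs 7, 7 vs 2, 1 vs 7] → C does not strictly dominate A (column X: 6 ≤ 7)
  C vs B: [6 vs 1, 7 vs 5, 1 vs 3] → C does not strictly dominate B (column Z: 1 ≤ 3)
No single strategy strictly dominates all others → no strictly dominant strategy.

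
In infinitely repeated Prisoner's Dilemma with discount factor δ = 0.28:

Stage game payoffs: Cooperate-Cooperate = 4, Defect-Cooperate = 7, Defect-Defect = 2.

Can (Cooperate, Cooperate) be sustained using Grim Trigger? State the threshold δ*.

δ* = 0.6; since δ = 0.28 < 0.6, cooperation cannot be sustained

Work:
For Grim Trigger:
Cooperate forever: 4/(1-δ)
Defect then punished: 7 + 2·δ/(1-δ)
Need: 4/(1-δ) ≥ 7 + 2·δ/(1-δ)
Solving: δ ≥ (T-R)/(T-P) = (7-4)/(7-2) = 0.6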